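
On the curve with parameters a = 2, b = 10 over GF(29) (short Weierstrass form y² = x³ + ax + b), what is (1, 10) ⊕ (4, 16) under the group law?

(28, 23)

(1, 10) + (4, 16). λ = (16 - 10)/(4 - 1) ≡ 6/3 mod 29. 3⁻¹ ≡ 10 (mod 29), so λ ≡ 2.
  x = λ² - 1 - 4 = 4 - 5 ≡ 28; y = λ·(1 - 28) - 10 ≡ 23. → (28, 23)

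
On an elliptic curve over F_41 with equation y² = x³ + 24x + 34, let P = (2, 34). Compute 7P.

(14, 30)

Double-and-add on 7 = (111)₂. Start with P = (2, 34) for the leading 1-bit.
double: tangent at (2, 34): λ = (3·2² + 24)/(2·34) ≡ 36/27. 27⁻¹ ≡ 38 (mod 41) since 27·38 = 1026 ≡ 1, so λ ≡ 36·38 ≡ 15.
  x = λ² - 2 - 2 = 225 - 4 ≡ 16; y = λ·(2 - 16) - 34 ≡ 2. → (16, 2)
add P: (16, 2) + (2, 34). λ = (34 - 2)/(2 - 16) ≡ 32/27 mod 41. 27⁻¹ ≡ 38 (mod 41), so λ ≡ 27.
  x = λ² - 16 - 2 = 729 - 18 ≡ 14; y = λ·(16 - 14) - 2 ≡ 11. → (14, 11)
double: tangent at (14, 11): λ = (3·14² + 24)/(2·11) ≡ 38/22. 22⁻¹ ≡ 28 (mod 41) since 22·28 = 616 ≡ 1, so λ ≡ 38·28 ≡ 39.
  x = λ² - 14 - 14 = 1521 - 28 ≡ 17; y = λ·(14 - 17) - 11 ≡ 36. → (17, 36)
add P: (17, 36) + (2, 34). λ = (34 - 36)/(2 - 17) ≡ 39/26 mod 41. 26⁻¹ ≡ 30 (mod 41) since 26·30 = 780 ≡ 1, so λ ≡ 22.
  x = λ² - 17 - 2 = 484 - 19 ≡ 14; y = λ·(17 - 14) - 36 ≡ 30. → (14, 30)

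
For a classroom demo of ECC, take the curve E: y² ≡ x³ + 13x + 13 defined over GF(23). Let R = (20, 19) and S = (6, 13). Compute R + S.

(0, 6)

(20, 19) + (6, 13). λ = (13 - 19)/(6 - 20) ≡ 17/9 mod 23. 9⁻¹ ≡ 18 (mod 23), so λ ≡ 7.
  x = λ² - 20 - 6 = 49 - 26 ≡ 0; y = λ·(20 - 0) - 19 ≡ 6. → (0, 6)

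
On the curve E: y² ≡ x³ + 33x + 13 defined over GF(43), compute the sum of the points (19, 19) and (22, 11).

(19, 19) + (22, 11). λ = (11 - 19)/(22 - 19) ≡ 35/3 mod 43. 3⁻¹ ≡ 29 (mod 43) since 3·29 = 87 ≡ 1, so λ ≡ 26.
  x = λ² - 19 - 22 = 676 - 41 ≡ 33; y = λ·(19 - 33) - 19 ≡ 4. → (33, 4)

(33, 4)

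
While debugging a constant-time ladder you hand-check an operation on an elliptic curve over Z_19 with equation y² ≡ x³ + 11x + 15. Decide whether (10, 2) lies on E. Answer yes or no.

y² = 2² ≡ 4; x³ + 11x + 15 = 1125 ≡ 4 (mod 19). 4 = 4.

yes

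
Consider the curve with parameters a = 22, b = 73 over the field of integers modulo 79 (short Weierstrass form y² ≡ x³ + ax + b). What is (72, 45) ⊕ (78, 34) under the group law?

(72, 45) + (78, 34). λ = (34 - 45)/(78 - 72) ≡ 68/6 mod 79. 6⁻¹ ≡ 66 (mod 79), so λ ≡ 64.
  x = λ² - 72 - 78 = 4096 - 150 ≡ 75; y = λ·(72 - 75) - 45 ≡ 0. → (75, 0)

(75, 0)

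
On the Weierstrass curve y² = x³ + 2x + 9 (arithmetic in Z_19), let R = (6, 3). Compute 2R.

tangent at (6, 3): λ = (3·6² + 2)/(2·3) ≡ 15/6. 6⁻¹ ≡ 16 (mod 19) since 6·16 = 96 ≡ 1, so λ ≡ 15·16 ≡ 12.
  x = λ² - 6 - 6 = 144 - 12 ≡ 18; y = λ·(6 - 18) - 3 ≡ 5. → (18, 5)

(18, 5)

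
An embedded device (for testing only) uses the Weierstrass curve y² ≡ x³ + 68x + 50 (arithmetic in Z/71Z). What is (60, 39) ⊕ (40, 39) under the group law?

(60, 39) + (40, 39). λ = (39 - 39)/(40 - 60) ≡ 0/51 mod 71. 51⁻¹ ≡ 39 (mod 71), so λ ≡ 0.
  x = λ² - 60 - 40 = 0 - 100 ≡ 42; y = λ·(60 - 42) - 39 ≡ 32. → (42, 32)

(42, 32)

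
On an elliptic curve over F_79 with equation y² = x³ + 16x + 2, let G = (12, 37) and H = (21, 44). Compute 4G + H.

First 4G:
Double-and-add on 4 = (100)₂. Start with G = (12, 37) for the leading 1-bit.
double: tangent at (12, 37): λ = (3·12² + 16)/(2·37) ≡ 53/74. 74⁻¹ ≡ 63 (mod 79) since 74·63 = 4662 ≡ 1, so λ ≡ 53·63 ≡ 21.
  x = λ² - 12 - 12 = 441 - 24 ≡ 22; y = λ·(12 - 22) - 37 ≡ 69. → (22, 69)
double: tangent at (22, 69): λ = (3·22² + 16)/(2·69) ≡ 46/59. 59⁻¹ ≡ 75 (mod 79) since 59·75 = 4425 ≡ 1, so λ ≡ 46·75 ≡ 53.
  x = λ² - 22 - 22 = 2809 - 44 ≡ 0; y = λ·(22 - 0) - 69 ≡ 70. → (0, 70)
4G = (0, 70).
Finally 4G + H:
(0, 70) + (21, 44). λ = (44 - 70)/(21 - 0) ≡ 53/21 mod 79. 21⁻¹ ≡ 64 (mod 79), so λ ≡ 74.
  x = λ² - 0 - 21 = 5476 - 21 ≡ 4; y = λ·(0 - 4) - 70 ≡ 29. → (4, 29)

(4, 29)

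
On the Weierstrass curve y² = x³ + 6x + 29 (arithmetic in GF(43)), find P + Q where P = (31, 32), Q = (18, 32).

(31, 32) + (18, 32). λ = (32 - 32)/(18 - 31) ≡ 0/30 mod 43. 30⁻¹ ≡ 33 (mod 43) since 30·33 = 990 ≡ 1, so λ ≡ 0.
  x = λ² - 31 - 18 = 0 - 49 ≡ 37; y = λ·(31 - 37) - 32 ≡ 11. → (37, 11)

(37, 11)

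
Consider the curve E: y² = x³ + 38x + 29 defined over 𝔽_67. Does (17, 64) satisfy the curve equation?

no

y² = 64² ≡ 9; x³ + 38x + 29 = 5588 ≡ 27 (mod 67). 9 ≠ 27.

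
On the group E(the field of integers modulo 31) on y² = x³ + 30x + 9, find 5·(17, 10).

Write G = (17, 10).
Repeated addition: build up to 5G.
2G: tangent at (17, 10): λ = (3·17² + 30)/(2·10) ≡ 29/20. 20⁻¹ ≡ 14 (mod 31) since 20·14 = 280 ≡ 1, so λ ≡ 29·14 ≡ 3.
  x = λ² - 17 - 17 = 9 - 34 ≡ 6; y = λ·(17 - 6) - 10 ≡ 23. → (6, 23)
3G: (6, 23) + (17, 10). λ = (10 - 23)/(17 - 6) ≡ 18/11 mod 31. 11⁻¹ ≡ 17 (mod 31), so λ ≡ 27.
  x = λ² - 6 - 17 = 729 - 23 ≡ 24; y = λ·(6 - 24) - 23 ≡ 18. → (24, 18)
4G: (24, 18) + (17, 10). λ = (10 - 18)/(17 - 24) ≡ 23/24 mod 31. 24⁻¹ ≡ 22 (mod 31), so λ ≡ 10.
  x = λ² - 24 - 17 = 100 - 41 ≡ 28; y = λ·(24 - 28) - 18 ≡ 4. → (28, 4)
5G: (28, 4) + (17, 10). λ = (10 - 4)/(17 - 28) ≡ 6/20 mod 31. 20⁻¹ ≡ 14 (mod 31), so λ ≡ 22.
  x = λ² - 28 - 17 = 484 - 45 ≡ 5; y = λ·(28 - 5) - 4 ≡ 6. → (5, 6)

(5, 6)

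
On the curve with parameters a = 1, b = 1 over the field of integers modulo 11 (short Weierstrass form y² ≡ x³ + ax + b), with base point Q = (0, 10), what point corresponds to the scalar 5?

Repeated addition: build up to 5Q.
2Q: tangent at (0, 10): λ = (3·0² + 1)/(2·10) ≡ 1/9. 9⁻¹ ≡ 5 (mod 11) since 9·5 = 45 ≡ 1, so λ ≡ 1·5 ≡ 5.
  x = λ² - 0 - 0 = 25 - 0 ≡ 3; y = λ·(0 - 3) - 10 ≡ 8. → (3, 8)
3Q: (3, 8) + (0, 10). λ = (10 - 8)/(0 - 3) ≡ 2/8 mod 11. 8⁻¹ ≡ 7 (mod 11) since 8·7 = 56 ≡ 1, so λ ≡ 3.
  x = λ² - 3 - 0 = 9 - 3 ≡ 6; y = λ·(3 - 6) - 8 ≡ 5. → (6, 5)
4Q: (6, 5) + (0, 10). λ = (10 - 5)/(0 - 6) ≡ 5/5 mod 11. 5⁻¹ ≡ 9 (mod 11) since 5·9 = 45 ≡ 1, so λ ≡ 1.
  x = λ² - 6 - 0 = 1 - 6 ≡ 6; y = λ·(6 - 6) - 5 ≡ 6. → (6, 6)
5Q: (6, 6) + (0, 10). λ = (10 - 6)/(0 - 6) ≡ 4/5 mod 11. 5⁻¹ ≡ 9 (mod 11) since 5·9 = 45 ≡ 1, so λ ≡ 3.
  x = λ² - 6 - 0 = 9 - 6 ≡ 3; y = λ·(6 - 3) - 6 ≡ 3. → (3, 3)

(3, 3)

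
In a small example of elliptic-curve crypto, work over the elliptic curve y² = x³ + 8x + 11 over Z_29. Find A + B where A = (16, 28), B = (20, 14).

(27, 25)

(16, 28) + (20, 14). λ = (14 - 28)/(20 - 16) ≡ 15/4 mod 29. 4⁻¹ ≡ 22 (mod 29), so λ ≡ 11.
  x = λ² - 16 - 20 = 121 - 36 ≡ 27; y = λ·(16 - 27) - 28 ≡ 25. → (27, 25)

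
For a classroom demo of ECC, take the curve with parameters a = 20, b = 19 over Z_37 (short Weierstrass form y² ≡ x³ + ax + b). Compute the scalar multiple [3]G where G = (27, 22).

Repeated addition: build up to 3G.
2G: tangent at (27, 22): λ = (3·27² + 20)/(2·22) ≡ 24/7. 7⁻¹ ≡ 16 (mod 37) since 7·16 = 112 ≡ 1, so λ ≡ 24·16 ≡ 14.
  x = λ² - 27 - 27 = 196 - 54 ≡ 31; y = λ·(27 - 31) - 22 ≡ 33. → (31, 33)
3G: (31, 33) + (27, 22). λ = (22 - 33)/(27 - 31) ≡ 26/33 mod 37. 33⁻¹ ≡ 9 (mod 37), so λ ≡ 12.
  x = λ² - 31 - 27 = 144 - 58 ≡ 12; y = λ·(31 - 12) - 33 ≡ 10. → (12, 10)

(12, 10)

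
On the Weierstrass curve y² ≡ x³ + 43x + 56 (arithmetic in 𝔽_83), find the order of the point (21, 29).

2P: tangent at (21, 29): λ = (3·21² + 43)/(2·29) ≡ 38/58. 58⁻¹ ≡ 73 (mod 83), so λ ≡ 38·73 ≡ 35.
  x = λ² - 21 - 21 = 1225 - 42 ≡ 21; y = λ·(21 - 21) - 29 ≡ 54. → (21, 54)
3P: (21, 54) + (21, 29): same x and y₁ ≡ -y₂, so the sum is 𝒪.
3P = 𝒪, so the order is 3.

3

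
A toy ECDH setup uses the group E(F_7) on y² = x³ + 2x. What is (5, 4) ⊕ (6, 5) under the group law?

(4, 4)

(5, 4) + (6, 5). λ = (5 - 4)/(6 - 5) ≡ 1/1 mod 7. 1⁻¹ ≡ 1 (mod 7) since 1·1 = 1 ≡ 1, so λ ≡ 1.
  x = λ² - 5 - 6 = 1 - 11 ≡ 4; y = λ·(5 - 4) - 4 ≡ 4. → (4, 4)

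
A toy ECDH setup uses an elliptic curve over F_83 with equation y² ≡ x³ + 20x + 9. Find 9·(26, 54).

(38, 23)

Write P = (26, 54).
Double-and-add on 9 = (1001)₂. Start with P = (26, 54) for the leading 1-bit.
double: tangent at (26, 54): λ = (3·26² + 20)/(2·54) ≡ 56/25. 25⁻¹ ≡ 10 (mod 83), so λ ≡ 56·10 ≡ 62.
  x = λ² - 26 - 26 = 3844 - 52 ≡ 57; y = λ·(26 - 57) - 54 ≡ 16. → (57, 16)
double: tangent at (57, 16): λ = (3·57² + 20)/(2·16) ≡ 56/32. 32⁻¹ ≡ 13 (mod 83), so λ ≡ 56·13 ≡ 64.
  x = λ² - 57 - 57 = 4096 - 114 ≡ 81; y = λ·(57 - 81) - 16 ≡ 25. → (81, 25)
double: tangent at (81, 25): λ = (3·81² + 20)/(2·25) ≡ 32/50. 50⁻¹ ≡ 5 (mod 83), so λ ≡ 32·5 ≡ 77.
  x = λ² - 81 - 81 = 5929 - 162 ≡ 40; y = λ·(81 - 40) - 25 ≡ 61. → (40, 61)
add P: (40, 61) + (26, 54). λ = (54 - 61)/(26 - 40) ≡ 76/69 mod 83. 69⁻¹ ≡ 77 (mod 83), so λ ≡ 42.
  x = λ² - 40 - 26 = 1764 - 66 ≡ 38; y = λ·(40 - 38) - 61 ≡ 23. → (38, 23)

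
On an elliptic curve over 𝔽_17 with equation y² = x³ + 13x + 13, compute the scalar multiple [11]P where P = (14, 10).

Repeated addition: build up to 11P.
2P: tangent at (14, 10): λ = (3·14² + 13)/(2·10) ≡ 6/3. 3⁻¹ ≡ 6 (mod 17) since 3·6 = 18 ≡ 1, so λ ≡ 6·6 ≡ 2.
  x = λ² - 14 - 14 = 4 - 28 ≡ 10; y = λ·(14 - 10) - 10 ≡ 15. → (10, 15)
3P: (10, 15) + (14, 10). λ = (10 - 15)/(14 - 10) ≡ 12/4 mod 17. 4⁻¹ ≡ 13 (mod 17), so λ ≡ 3.
  x = λ² - 10 - 14 = 9 - 24 ≡ 2; y = λ·(10 - 2) - 15 ≡ 9. → (2, 9)
4P: (2, 9) + (14, 10). λ = (10 - 9)/(14 - 2) ≡ 1/12 mod 17. 12⁻¹ ≡ 10 (mod 17) since 12·10 = 120 ≡ 1, so λ ≡ 10.
  x = λ² - 2 - 14 = 100 - 16 ≡ 16; y = λ·(2 - 16) - 9 ≡ 4. → (16, 4)
5P: (16, 4) + (14, 10). λ = (10 - 4)/(14 - 16) ≡ 6/15 mod 17. 15⁻¹ ≡ 8 (mod 17) since 15·8 = 120 ≡ 1, so λ ≡ 14.
  x = λ² - 16 - 14 = 196 - 30 ≡ 13; y = λ·(16 - 13) - 4 ≡ 4. → (13, 4)
6P: (13, 4) + (14, 10). λ = (10 - 4)/(14 - 13) ≡ 6/1 mod 17. 1⁻¹ ≡ 1 (mod 17) since 1·1 = 1 ≡ 1, so λ ≡ 6.
  x = λ² - 13 - 14 = 36 - 27 ≡ 9; y = λ·(13 - 9) - 4 ≡ 3. → (9, 3)
7P: (9, 3) + (14, 10). λ = (10 - 3)/(14 - 9) ≡ 7/5 mod 17. 5⁻¹ ≡ 7 (mod 17), so λ ≡ 15.
  x = λ² - 9 - 14 = 225 - 23 ≡ 15; y = λ·(9 - 15) - 3 ≡ 9. → (15, 9)
8P: (15, 9) + (14, 10). λ = (10 - 9)/(14 - 15) ≡ 1/16 mod 17. 16⁻¹ ≡ 16 (mod 17) since 16·16 = 256 ≡ 1, so λ ≡ 16.
  x = λ² - 15 - 14 = 256 - 29 ≡ 6; y = λ·(15 - 6) - 9 ≡ 16. → (6, 16)
9P: (6, 16) + (14, 10). λ = (10 - 16)/(14 - 6) ≡ 11/8 mod 17. 8⁻¹ ≡ 15 (mod 17), so λ ≡ 12.
  x = λ² - 6 - 14 = 144 - 20 ≡ 5; y = λ·(6 - 5) - 16 ≡ 13. → (5, 13)
10P: (5, 13) + (14, 10). λ = (10 - 13)/(14 - 5) ≡ 14/9 mod 17. 9⁻¹ ≡ 2 (mod 17) since 9·2 = 18 ≡ 1, so λ ≡ 11.
  x = λ² - 5 - 14 = 121 - 19 ≡ 0; y = λ·(5 - 0) - 13 ≡ 8. → (0, 8)
11P: (0, 8) + (14, 10). λ = (10 - 8)/(14 - 0) ≡ 2/14 mod 17. 14⁻¹ ≡ 11 (mod 17), so λ ≡ 5.
  x = λ² - 0 - 14 = 25 - 14 ≡ 11; y = λ·(0 - 11) - 8 ≡ 5. → (11, 5)

(11, 5)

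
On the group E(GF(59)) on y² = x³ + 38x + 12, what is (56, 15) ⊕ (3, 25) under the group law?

(56, 15) + (3, 25). λ = (25 - 15)/(3 - 56) ≡ 10/6 mod 59. 6⁻¹ ≡ 10 (mod 59) since 6·10 = 60 ≡ 1, so λ ≡ 41.
  x = λ² - 56 - 3 = 1681 - 59 ≡ 29; y = λ·(56 - 29) - 15 ≡ 30. → (29, 30)

(29, 30)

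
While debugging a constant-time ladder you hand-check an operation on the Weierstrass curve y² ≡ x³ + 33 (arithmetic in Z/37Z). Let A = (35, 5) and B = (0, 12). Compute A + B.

(5, 26)

(35, 5) + (0, 12). λ = (12 - 5)/(0 - 35) ≡ 7/2 mod 37. 2⁻¹ ≡ 19 (mod 37), so λ ≡ 22.
  x = λ² - 35 - 0 = 484 - 35 ≡ 5; y = λ·(35 - 5) - 5 ≡ 26. → (5, 26)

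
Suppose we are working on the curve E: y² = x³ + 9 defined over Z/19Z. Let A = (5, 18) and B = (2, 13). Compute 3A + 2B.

(2, 6)

First 3A:
Repeated addition: build up to 3A.
2A: tangent at (5, 18): λ = (3·5² + 0)/(2·18) ≡ 18/17. 17⁻¹ ≡ 9 (mod 19), so λ ≡ 18·9 ≡ 10.
  x = λ² - 5 - 5 = 100 - 10 ≡ 14; y = λ·(5 - 14) - 18 ≡ 6. → (14, 6)
3A: (14, 6) + (5, 18). λ = (18 - 6)/(5 - 14) ≡ 12/10 mod 19. 10⁻¹ ≡ 2 (mod 19), so λ ≡ 5.
  x = λ² - 14 - 5 = 25 - 19 ≡ 6; y = λ·(14 - 6) - 6 ≡ 15. → (6, 15)
3A = (6, 15).
Next 2B:
Repeated addition: build up to 2B.
2B: tangent at (2, 13): λ = (3·2² + 0)/(2·13) ≡ 12/7. 7⁻¹ ≡ 11 (mod 19), so λ ≡ 12·11 ≡ 18.
  x = λ² - 2 - 2 = 324 - 4 ≡ 16; y = λ·(2 - 16) - 13 ≡ 1. → (16, 1)
2B = (16, 1).
Finally 3A + 2B:
(6, 15) + (16, 1). λ = (1 - 15)/(16 - 6) ≡ 5/10 mod 19. 10⁻¹ ≡ 2 (mod 19) since 10·2 = 20 ≡ 1, so λ ≡ 10.
  x = λ² - 6 - 16 = 100 - 22 ≡ 2; y = λ·(6 - 2) - 15 ≡ 6. → (2, 6)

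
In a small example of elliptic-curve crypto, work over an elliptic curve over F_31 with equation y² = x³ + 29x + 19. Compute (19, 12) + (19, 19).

The two points share x = 19 and their y-coordinates satisfy 12 + 19 ≡ 0 (mod 31), so they are inverses. Their sum is ∞.

O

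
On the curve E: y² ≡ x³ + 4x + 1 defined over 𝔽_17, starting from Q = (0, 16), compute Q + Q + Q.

Repeated addition: build up to 3Q.
2Q: tangent at (0, 16): λ = (3·0² + 4)/(2·16) ≡ 4/15. 15⁻¹ ≡ 8 (mod 17), so λ ≡ 4·8 ≡ 15.
  x = λ² - 0 - 0 = 225 - 0 ≡ 4; y = λ·(0 - 4) - 16 ≡ 9. → (4, 9)
3Q: (4, 9) + (0, 16). λ = (16 - 9)/(0 - 4) ≡ 7/13 mod 17. 13⁻¹ ≡ 4 (mod 17), so λ ≡ 11.
  x = λ² - 4 - 0 = 121 - 4 ≡ 15; y = λ·(4 - 15) - 9 ≡ 6. → (15, 6)

(15, 6)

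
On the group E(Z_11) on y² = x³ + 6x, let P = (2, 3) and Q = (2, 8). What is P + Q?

The two points share x = 2 and their y-coordinates satisfy 3 + 8 ≡ 0 (mod 11), so they are inverses. Their sum is ∞.

O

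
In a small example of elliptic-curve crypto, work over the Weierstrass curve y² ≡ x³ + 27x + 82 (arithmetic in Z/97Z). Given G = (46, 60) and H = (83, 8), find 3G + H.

First 3G:
Repeated addition: build up to 3G.
2G: tangent at (46, 60): λ = (3·46² + 27)/(2·60) ≡ 70/23. 23⁻¹ ≡ 38 (mod 97), so λ ≡ 70·38 ≡ 41.
  x = λ² - 46 - 46 = 1681 - 92 ≡ 37; y = λ·(46 - 37) - 60 ≡ 18. → (37, 18)
3G: (37, 18) + (46, 60). λ = (60 - 18)/(46 - 37) ≡ 42/9 mod 97. 9⁻¹ ≡ 54 (mod 97) since 9·54 = 486 ≡ 1, so λ ≡ 37.
  x = λ² - 37 - 46 = 1369 - 83 ≡ 25; y = λ·(37 - 25) - 18 ≡ 38. → (25, 38)
3G = (25, 38).
Finally 3G + H:
(25, 38) + (83, 8). λ = (8 - 38)/(83 - 25) ≡ 67/58 mod 97. 58⁻¹ ≡ 92 (mod 97) since 58·92 = 5336 ≡ 1, so λ ≡ 53.
  x = λ² - 25 - 83 = 2809 - 108 ≡ 82; y = λ·(25 - 82) - 38 ≡ 45. → (82, 45)

(82, 45)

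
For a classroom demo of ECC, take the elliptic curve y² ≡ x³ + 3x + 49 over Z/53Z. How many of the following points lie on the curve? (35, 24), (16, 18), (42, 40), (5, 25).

(35, 24): 24² ≡ 46, rhs ≡ 46 → on.
(16, 18): 18² ≡ 6, rhs ≡ 6 → on.
(42, 40): 40² ≡ 10, rhs ≡ 10 → on.
(5, 25): 25² ≡ 42, rhs ≡ 30 → off.

3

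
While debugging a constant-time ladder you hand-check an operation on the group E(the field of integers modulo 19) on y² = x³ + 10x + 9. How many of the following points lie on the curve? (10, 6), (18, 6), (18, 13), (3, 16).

(10, 6): 6² ≡ 17, rhs ≡ 7 → off.
(18, 6): 6² ≡ 17, rhs ≡ 17 → on.
(18, 13): 13² ≡ 17, rhs ≡ 17 → on.
(3, 16): 16² ≡ 9, rhs ≡ 9 → on.

3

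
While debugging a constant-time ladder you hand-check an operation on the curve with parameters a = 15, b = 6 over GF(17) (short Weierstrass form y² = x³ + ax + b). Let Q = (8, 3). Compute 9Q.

Repeated addition: build up to 9Q.
2Q: tangent at (8, 3): λ = (3·8² + 15)/(2·3) ≡ 3/6. 6⁻¹ ≡ 3 (mod 17), so λ ≡ 3·3 ≡ 9.
  x = λ² - 8 - 8 = 81 - 16 ≡ 14; y = λ·(8 - 14) - 3 ≡ 11. → (14, 11)
3Q: (14, 11) + (8, 3). λ = (3 - 11)/(8 - 14) ≡ 9/11 mod 17. 11⁻¹ ≡ 14 (mod 17), so λ ≡ 7.
  x = λ² - 14 - 8 = 49 - 22 ≡ 10; y = λ·(14 - 10) - 11 ≡ 0. → (10, 0)
4Q: (10, 0) + (8, 3). λ = (3 - 0)/(8 - 10) ≡ 3/15 mod 17. 15⁻¹ ≡ 8 (mod 17), so λ ≡ 7.
  x = λ² - 10 - 8 = 49 - 18 ≡ 14; y = λ·(10 - 14) - 0 ≡ 6. → (14, 6)
5Q: (14, 6) + (8, 3). λ = (3 - 6)/(8 - 14) ≡ 14/11 mod 17. 11⁻¹ ≡ 14 (mod 17), so λ ≡ 9.
  x = λ² - 14 - 8 = 81 - 22 ≡ 8; y = λ·(14 - 8) - 6 ≡ 14. → (8, 14)
6Q: (8, 14) + (8, 3): same x and y₁ ≡ -y₂, so the sum is 𝒪.
7Q: 𝒪 + (8, 3) = (8, 3) (identity).
8Q: tangent at (8, 3): λ = (3·8² + 15)/(2·3) ≡ 3/6. 6⁻¹ ≡ 3 (mod 17) since 6·3 = 18 ≡ 1, so λ ≡ 3·3 ≡ 9.
  x = λ² - 8 - 8 = 81 - 16 ≡ 14; y = λ·(8 - 14) - 3 ≡ 11. → (14, 11)
9Q: (14, 11) + (8, 3). λ = (3 - 11)/(8 - 14) ≡ 9/11 mod 17. 11⁻¹ ≡ 14 (mod 17) since 11·14 = 154 ≡ 1, so λ ≡ 7.
  x = λ² - 14 - 8 = 49 - 22 ≡ 10; y = λ·(14 - 10) - 11 ≡ 0. → (10, 0)

(10, 0)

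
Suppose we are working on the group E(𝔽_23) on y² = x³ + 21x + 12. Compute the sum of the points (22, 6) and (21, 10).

(19, 5)

(22, 6) + (21, 10). λ = (10 - 6)/(21 - 22) ≡ 4/22 mod 23. 22⁻¹ ≡ 22 (mod 23), so λ ≡ 19.
  x = λ² - 22 - 21 = 361 - 43 ≡ 19; y = λ·(22 - 19) - 6 ≡ 5. → (19, 5)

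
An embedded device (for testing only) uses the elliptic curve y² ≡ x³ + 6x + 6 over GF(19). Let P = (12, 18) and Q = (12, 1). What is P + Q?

The two points share x = 12 and their y-coordinates satisfy 18 + 1 ≡ 0 (mod 19), so they are inverses. Their sum is O.

O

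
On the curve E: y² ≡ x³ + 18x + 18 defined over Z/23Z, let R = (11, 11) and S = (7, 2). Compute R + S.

(0, 8)

(11, 11) + (7, 2). λ = (2 - 11)/(7 - 11) ≡ 14/19 mod 23. 19⁻¹ ≡ 17 (mod 23) since 19·17 = 323 ≡ 1, so λ ≡ 8.
  x = λ² - 11 - 7 = 64 - 18 ≡ 0; y = λ·(11 - 0) - 11 ≡ 8. → (0, 8)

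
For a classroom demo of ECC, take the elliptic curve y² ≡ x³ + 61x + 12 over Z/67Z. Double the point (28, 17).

(15, 9)

tangent at (28, 17): λ = (3·28² + 61)/(2·17) ≡ 1/34. 34⁻¹ ≡ 2 (mod 67), so λ ≡ 1·2 ≡ 2.
  x = λ² - 28 - 28 = 4 - 56 ≡ 15; y = λ·(28 - 15) - 17 ≡ 9. → (15, 9)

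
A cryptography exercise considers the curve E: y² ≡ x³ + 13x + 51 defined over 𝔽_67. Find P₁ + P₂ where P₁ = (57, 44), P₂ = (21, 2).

(57, 44) + (21, 2). λ = (2 - 44)/(21 - 57) ≡ 25/31 mod 67. 31⁻¹ ≡ 13 (mod 67) since 31·13 = 403 ≡ 1, so λ ≡ 57.
  x = λ² - 57 - 21 = 3249 - 78 ≡ 22; y = λ·(57 - 22) - 44 ≡ 8. → (22, 8)

(22, 8)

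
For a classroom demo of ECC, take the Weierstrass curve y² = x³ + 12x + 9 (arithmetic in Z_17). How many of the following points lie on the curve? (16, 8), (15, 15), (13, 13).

2

(16, 8): 8² ≡ 13, rhs ≡ 13 → on.
(15, 15): 15² ≡ 4, rhs ≡ 11 → off.
(13, 13): 13² ≡ 16, rhs ≡ 16 → on.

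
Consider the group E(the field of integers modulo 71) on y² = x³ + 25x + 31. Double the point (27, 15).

(21, 44)

tangent at (27, 15): λ = (3·27² + 25)/(2·15) ≡ 11/30. 30⁻¹ ≡ 45 (mod 71), so λ ≡ 11·45 ≡ 69.
  x = λ² - 27 - 27 = 4761 - 54 ≡ 21; y = λ·(27 - 21) - 15 ≡ 44. → (21, 44)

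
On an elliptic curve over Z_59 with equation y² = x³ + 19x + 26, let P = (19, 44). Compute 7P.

Repeated addition: build up to 7P.
2P: tangent at (19, 44): λ = (3·19² + 19)/(2·44) ≡ 40/29. 29⁻¹ ≡ 57 (mod 59), so λ ≡ 40·57 ≡ 38.
  x = λ² - 19 - 19 = 1444 - 38 ≡ 49; y = λ·(19 - 49) - 44 ≡ 55. → (49, 55)
3P: (49, 55) + (19, 44). λ = (44 - 55)/(19 - 49) ≡ 48/29 mod 59. 29⁻¹ ≡ 57 (mod 59) since 29·57 = 1653 ≡ 1, so λ ≡ 22.
  x = λ² - 49 - 19 = 484 - 68 ≡ 3; y = λ·(49 - 3) - 55 ≡ 13. → (3, 13)
4P: (3, 13) + (19, 44). λ = (44 - 13)/(19 - 3) ≡ 31/16 mod 59. 16⁻¹ ≡ 48 (mod 59), so λ ≡ 13.
  x = λ² - 3 - 19 = 169 - 22 ≡ 29; y = λ·(3 - 29) - 13 ≡ 3. → (29, 3)
5P: (29, 3) + (19, 44). λ = (44 - 3)/(19 - 29) ≡ 41/49 mod 59. 49⁻¹ ≡ 53 (mod 59) since 49·53 = 2597 ≡ 1, so λ ≡ 49.
  x = λ² - 29 - 19 = 2401 - 48 ≡ 52; y = λ·(29 - 52) - 3 ≡ 50. → (52, 50)
6P: (52, 50) + (19, 44). λ = (44 - 50)/(19 - 52) ≡ 53/26 mod 59. 26⁻¹ ≡ 25 (mod 59), so λ ≡ 27.
  x = λ² - 52 - 19 = 729 - 71 ≡ 9; y = λ·(52 - 9) - 50 ≡ 49. → (9, 49)
7P: (9, 49) + (19, 44). λ = (44 - 49)/(19 - 9) ≡ 54/10 mod 59. 10⁻¹ ≡ 6 (mod 59), so λ ≡ 29.
  x = λ² - 9 - 19 = 841 - 28 ≡ 46; y = λ·(9 - 46) - 49 ≡ 58. → (46, 58)

(46, 58)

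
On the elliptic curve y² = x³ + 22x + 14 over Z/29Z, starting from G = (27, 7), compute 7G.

Double-and-add on 7 = (111)₂. Start with G = (27, 7) for the leading 1-bit.
double: tangent at (27, 7): λ = (3·27² + 22)/(2·7) ≡ 5/14. 14⁻¹ ≡ 27 (mod 29) since 14·27 = 378 ≡ 1, so λ ≡ 5·27 ≡ 19.
  x = λ² - 27 - 27 = 361 - 54 ≡ 17; y = λ·(27 - 17) - 7 ≡ 9. → (17, 9)
add G: (17, 9) + (27, 7). λ = (7 - 9)/(27 - 17) ≡ 27/10 mod 29. 10⁻¹ ≡ 3 (mod 29), so λ ≡ 23.
  x = λ² - 17 - 27 = 529 - 44 ≡ 21; y = λ·(17 - 21) - 9 ≡ 15. → (21, 15)
double: tangent at (21, 15): λ = (3·21² + 22)/(2·15) ≡ 11/1. 1⁻¹ ≡ 1 (mod 29), so λ ≡ 11·1 ≡ 11.
  x = λ² - 21 - 21 = 121 - 42 ≡ 21; y = λ·(21 - 21) - 15 ≡ 14. → (21, 14)
add G: (21, 14) + (27, 7). λ = (7 - 14)/(27 - 21) ≡ 22/6 mod 29. 6⁻¹ ≡ 5 (mod 29), so λ ≡ 23.
  x = λ² - 21 - 27 = 529 - 48 ≡ 17; y = λ·(21 - 17) - 14 ≡ 20. → (17, 20)

(17, 20)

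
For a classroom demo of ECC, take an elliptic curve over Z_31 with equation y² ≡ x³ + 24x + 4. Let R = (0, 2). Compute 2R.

tangent at (0, 2): λ = (3·0² + 24)/(2·2) ≡ 24/4. 4⁻¹ ≡ 8 (mod 31) since 4·8 = 32 ≡ 1, so λ ≡ 24·8 ≡ 6.
  x = λ² - 0 - 0 = 36 - 0 ≡ 5; y = λ·(0 - 5) - 2 ≡ 30. → (5, 30)

(5, 30)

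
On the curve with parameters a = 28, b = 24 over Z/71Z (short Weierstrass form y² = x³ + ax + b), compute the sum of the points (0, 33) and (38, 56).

(58, 44)

(0, 33) + (38, 56). λ = (56 - 33)/(38 - 0) ≡ 23/38 mod 71. 38⁻¹ ≡ 43 (mod 71), so λ ≡ 66.
  x = λ² - 0 - 38 = 4356 - 38 ≡ 58; y = λ·(0 - 58) - 33 ≡ 44. → (58, 44)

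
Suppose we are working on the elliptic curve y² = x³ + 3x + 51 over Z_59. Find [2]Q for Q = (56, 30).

(21, 17)

tangent at (56, 30): λ = (3·56² + 3)/(2·30) ≡ 30/1. 1⁻¹ ≡ 1 (mod 59) since 1·1 = 1 ≡ 1, so λ ≡ 30·1 ≡ 30.
  x = λ² - 56 - 56 = 900 - 112 ≡ 21; y = λ·(56 - 21) - 30 ≡ 17. → (21, 17)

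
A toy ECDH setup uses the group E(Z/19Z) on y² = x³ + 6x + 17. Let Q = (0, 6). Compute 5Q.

Double-and-add on 5 = (101)₂. Start with Q = (0, 6) for the leading 1-bit.
double: tangent at (0, 6): λ = (3·0² + 6)/(2·6) ≡ 6/12. 12⁻¹ ≡ 8 (mod 19), so λ ≡ 6·8 ≡ 10.
  x = λ² - 0 - 0 = 100 - 0 ≡ 5; y = λ·(0 - 5) - 6 ≡ 1. → (5, 1)
double: tangent at (5, 1): λ = (3·5² + 6)/(2·1) ≡ 5/2. 2⁻¹ ≡ 10 (mod 19), so λ ≡ 5·10 ≡ 12.
  x = λ² - 5 - 5 = 144 - 10 ≡ 1; y = λ·(5 - 1) - 1 ≡ 9. → (1, 9)
add Q: (1, 9) + (0, 6). λ = (6 - 9)/(0 - 1) ≡ 16/18 mod 19. 18⁻¹ ≡ 18 (mod 19) since 18·18 = 324 ≡ 1, so λ ≡ 3.
  x = λ² - 1 - 0 = 9 - 1 ≡ 8; y = λ·(1 - 8) - 9 ≡ 8. → (8, 8)

(8, 8)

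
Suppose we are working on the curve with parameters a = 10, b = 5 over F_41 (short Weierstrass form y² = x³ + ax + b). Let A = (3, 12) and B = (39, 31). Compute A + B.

(20, 28)

(3, 12) + (39, 31). λ = (31 - 12)/(39 - 3) ≡ 19/36 mod 41. 36⁻¹ ≡ 8 (mod 41), so λ ≡ 29.
  x = λ² - 3 - 39 = 841 - 42 ≡ 20; y = λ·(3 - 20) - 12 ≡ 28. → (20, 28)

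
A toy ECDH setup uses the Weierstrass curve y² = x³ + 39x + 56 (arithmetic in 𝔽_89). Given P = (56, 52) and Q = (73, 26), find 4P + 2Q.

(24, 24)

First 4P:
Double-and-add on 4 = (100)₂. Start with P = (56, 52) for the leading 1-bit.
double: tangent at (56, 52): λ = (3·56² + 39)/(2·52) ≡ 13/15. 15⁻¹ ≡ 6 (mod 89), so λ ≡ 13·6 ≡ 78.
  x = λ² - 56 - 56 = 6084 - 112 ≡ 9; y = λ·(56 - 9) - 52 ≡ 54. → (9, 54)
double: tangent at (9, 54): λ = (3·9² + 39)/(2·54) ≡ 15/19. 19⁻¹ ≡ 75 (mod 89), so λ ≡ 15·75 ≡ 57.
  x = λ² - 9 - 9 = 3249 - 18 ≡ 27; y = λ·(9 - 27) - 54 ≡ 77. → (27, 77)
4P = (27, 77).
Next 2Q:
Repeated addition: build up to 2Q.
2Q: tangent at (73, 26): λ = (3·73² + 39)/(2·26) ≡ 6/52. 52⁻¹ ≡ 12 (mod 89), so λ ≡ 6·12 ≡ 72.
  x = λ² - 73 - 73 = 5184 - 146 ≡ 54; y = λ·(73 - 54) - 26 ≡ 7. → (54, 7)
2Q = (54, 7).
Finally 4P + 2Q:
(27, 77) + (54, 7). λ = (7 - 77)/(54 - 27) ≡ 19/27 mod 89. 27⁻¹ ≡ 33 (mod 89) since 27·33 = 891 ≡ 1, so λ ≡ 4.
  x = λ² - 27 - 54 = 16 - 81 ≡ 24; y = λ·(27 - 24) - 77 ≡ 24. → (24, 24)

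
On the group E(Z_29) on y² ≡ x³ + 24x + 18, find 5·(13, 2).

Write Q = (13, 2).
Repeated addition: build up to 5Q.
2Q: tangent at (13, 2): λ = (3·13² + 24)/(2·2) ≡ 9/4. 4⁻¹ ≡ 22 (mod 29), so λ ≡ 9·22 ≡ 24.
  x = λ² - 13 - 13 = 576 - 26 ≡ 28; y = λ·(13 - 28) - 2 ≡ 15. → (28, 15)
3Q: (28, 15) + (13, 2). λ = (2 - 15)/(13 - 28) ≡ 16/14 mod 29. 14⁻¹ ≡ 27 (mod 29) since 14·27 = 378 ≡ 1, so λ ≡ 26.
  x = λ² - 28 - 13 = 676 - 41 ≡ 26; y = λ·(28 - 26) - 15 ≡ 8. → (26, 8)
4Q: (26, 8) + (13, 2). λ = (2 - 8)/(13 - 26) ≡ 23/16 mod 29. 16⁻¹ ≡ 20 (mod 29), so λ ≡ 25.
  x = λ² - 26 - 13 = 625 - 39 ≡ 6; y = λ·(26 - 6) - 8 ≡ 28. → (6, 28)
5Q: (6, 28) + (13, 2). λ = (2 - 28)/(13 - 6) ≡ 3/7 mod 29. 7⁻¹ ≡ 25 (mod 29), so λ ≡ 17.
  x = λ² - 6 - 13 = 289 - 19 ≡ 9; y = λ·(6 - 9) - 28 ≡ 8. → (9, 8)

(9, 8)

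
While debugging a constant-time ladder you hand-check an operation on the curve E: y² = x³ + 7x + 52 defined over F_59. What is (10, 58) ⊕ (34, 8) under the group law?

(5, 25)

(10, 58) + (34, 8). λ = (8 - 58)/(34 - 10) ≡ 9/24 mod 59. 24⁻¹ ≡ 32 (mod 59) since 24·32 = 768 ≡ 1, so λ ≡ 52.
  x = λ² - 10 - 34 = 2704 - 44 ≡ 5; y = λ·(10 - 5) - 58 ≡ 25. → (5, 25)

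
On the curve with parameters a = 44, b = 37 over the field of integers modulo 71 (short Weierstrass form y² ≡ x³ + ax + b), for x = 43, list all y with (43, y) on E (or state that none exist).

x³ + 44x + 37 = 81436 ≡ 70 (mod 71).
70 is a non-residue mod 71; no y exists.

none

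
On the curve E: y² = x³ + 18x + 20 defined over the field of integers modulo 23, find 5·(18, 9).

(4, 15)

Write P = (18, 9).
Double-and-add on 5 = (101)₂. Start with P = (18, 9) for the leading 1-bit.
double: tangent at (18, 9): λ = (3·18² + 18)/(2·9) ≡ 1/18. 18⁻¹ ≡ 9 (mod 23) since 18·9 = 162 ≡ 1, so λ ≡ 1·9 ≡ 9.
  x = λ² - 18 - 18 = 81 - 36 ≡ 22; y = λ·(18 - 22) - 9 ≡ 1. → (22, 1)
double: tangent at (22, 1): λ = (3·22² + 18)/(2·1) ≡ 21/2. 2⁻¹ ≡ 12 (mod 23), so λ ≡ 21·12 ≡ 22.
  x = λ² - 22 - 22 = 484 - 44 ≡ 3; y = λ·(22 - 3) - 1 ≡ 3. → (3, 3)
add P: (3, 3) + (18, 9). λ = (9 - 3)/(18 - 3) ≡ 6/15 mod 23. 15⁻¹ ≡ 20 (mod 23), so λ ≡ 5.
  x = λ² - 3 - 18 = 25 - 21 ≡ 4; y = λ·(3 - 4) - 3 ≡ 15. → (4, 15)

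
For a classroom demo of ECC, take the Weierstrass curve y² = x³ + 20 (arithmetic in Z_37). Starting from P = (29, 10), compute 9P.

Repeated addition: build up to 9P.
2P: tangent at (29, 10): λ = (3·29² + 0)/(2·10) ≡ 7/20. 20⁻¹ ≡ 13 (mod 37) since 20·13 = 260 ≡ 1, so λ ≡ 7·13 ≡ 17.
  x = λ² - 29 - 29 = 289 - 58 ≡ 9; y = λ·(29 - 9) - 10 ≡ 34. → (9, 34)
3P: (9, 34) + (29, 10). λ = (10 - 34)/(29 - 9) ≡ 13/20 mod 37. 20⁻¹ ≡ 13 (mod 37) since 20·13 = 260 ≡ 1, so λ ≡ 21.
  x = λ² - 9 - 29 = 441 - 38 ≡ 33; y = λ·(9 - 33) - 34 ≡ 17. → (33, 17)
4P: (33, 17) + (29, 10). λ = (10 - 17)/(29 - 33) ≡ 30/33 mod 37. 33⁻¹ ≡ 9 (mod 37) since 33·9 = 297 ≡ 1, so λ ≡ 11.
  x = λ² - 33 - 29 = 121 - 62 ≡ 22; y = λ·(33 - 22) - 17 ≡ 30. → (22, 30)
5P: (22, 30) + (29, 10). λ = (10 - 30)/(29 - 22) ≡ 17/7 mod 37. 7⁻¹ ≡ 16 (mod 37), so λ ≡ 13.
  x = λ² - 22 - 29 = 169 - 51 ≡ 7; y = λ·(22 - 7) - 30 ≡ 17. → (7, 17)
6P: (7, 17) + (29, 10). λ = (10 - 17)/(29 - 7) ≡ 30/22 mod 37. 22⁻¹ ≡ 32 (mod 37) since 22·32 = 704 ≡ 1, so λ ≡ 35.
  x = λ² - 7 - 29 = 1225 - 36 ≡ 5; y = λ·(7 - 5) - 17 ≡ 16. → (5, 16)
7P: (5, 16) + (29, 10). λ = (10 - 16)/(29 - 5) ≡ 31/24 mod 37. 24⁻¹ ≡ 17 (mod 37) since 24·17 = 408 ≡ 1, so λ ≡ 9.
  x = λ² - 5 - 29 = 81 - 34 ≡ 10; y = λ·(5 - 10) - 16 ≡ 13. → (10, 13)
8P: (10, 13) + (29, 10). λ = (10 - 13)/(29 - 10) ≡ 34/19 mod 37. 19⁻¹ ≡ 2 (mod 37) since 19·2 = 38 ≡ 1, so λ ≡ 31.
  x = λ² - 10 - 29 = 961 - 39 ≡ 34; y = λ·(10 - 34) - 13 ≡ 20. → (34, 20)
9P: (34, 20) + (29, 10). λ = (10 - 20)/(29 - 34) ≡ 27/32 mod 37. 32⁻¹ ≡ 22 (mod 37), so λ ≡ 2.
  x = λ² - 34 - 29 = 4 - 63 ≡ 15; y = λ·(34 - 15) - 20 ≡ 18. → (15, 18)

(15, 18)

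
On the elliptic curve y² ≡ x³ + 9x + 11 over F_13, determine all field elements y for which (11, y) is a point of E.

x³ + 9x + 11 = 1441 ≡ 11 (mod 13).
11 is a non-residue mod 13; no y exists.

none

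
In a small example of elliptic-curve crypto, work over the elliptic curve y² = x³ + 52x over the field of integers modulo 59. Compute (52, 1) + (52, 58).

The two points share x = 52 and their y-coordinates satisfy 1 + 58 ≡ 0 (mod 59), so they are inverses. Their sum is O.

O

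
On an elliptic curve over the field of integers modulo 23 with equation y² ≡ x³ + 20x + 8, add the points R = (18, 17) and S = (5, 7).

(1, 12)

(18, 17) + (5, 7). λ = (7 - 17)/(5 - 18) ≡ 13/10 mod 23. 10⁻¹ ≡ 7 (mod 23), so λ ≡ 22.
  x = λ² - 18 - 5 = 484 - 23 ≡ 1; y = λ·(18 - 1) - 17 ≡ 12. → (1, 12)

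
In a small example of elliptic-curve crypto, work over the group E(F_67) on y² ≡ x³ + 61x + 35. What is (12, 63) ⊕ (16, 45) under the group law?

(9, 24)

(12, 63) + (16, 45). λ = (45 - 63)/(16 - 12) ≡ 49/4 mod 67. 4⁻¹ ≡ 17 (mod 67) since 4·17 = 68 ≡ 1, so λ ≡ 29.
  x = λ² - 12 - 16 = 841 - 28 ≡ 9; y = λ·(12 - 9) - 63 ≡ 24. → (9, 24)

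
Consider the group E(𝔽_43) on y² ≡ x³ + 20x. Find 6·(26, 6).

Write P = (26, 6).
Repeated addition: build up to 6P.
2P: tangent at (26, 6): λ = (3·26² + 20)/(2·6) ≡ 27/12. 12⁻¹ ≡ 18 (mod 43) since 12·18 = 216 ≡ 1, so λ ≡ 27·18 ≡ 13.
  x = λ² - 26 - 26 = 169 - 52 ≡ 31; y = λ·(26 - 31) - 6 ≡ 15. → (31, 15)
3P: (31, 15) + (26, 6). λ = (6 - 15)/(26 - 31) ≡ 34/38 mod 43. 38⁻¹ ≡ 17 (mod 43) since 38·17 = 646 ≡ 1, so λ ≡ 19.
  x = λ² - 31 - 26 = 361 - 57 ≡ 3; y = λ·(31 - 3) - 15 ≡ 1. → (3, 1)
4P: (3, 1) + (26, 6). λ = (6 - 1)/(26 - 3) ≡ 5/23 mod 43. 23⁻¹ ≡ 15 (mod 43) since 23·15 = 345 ≡ 1, so λ ≡ 32.
  x = λ² - 3 - 26 = 1024 - 29 ≡ 6; y = λ·(3 - 6) - 1 ≡ 32. → (6, 32)
5P: (6, 32) + (26, 6). λ = (6 - 32)/(26 - 6) ≡ 17/20 mod 43. 20⁻¹ ≡ 28 (mod 43), so λ ≡ 3.
  x = λ² - 6 - 26 = 9 - 32 ≡ 20; y = λ·(6 - 20) - 32 ≡ 12. → (20, 12)
6P: (20, 12) + (26, 6). λ = (6 - 12)/(26 - 20) ≡ 37/6 mod 43. 6⁻¹ ≡ 36 (mod 43) since 6·36 = 216 ≡ 1, so λ ≡ 42.
  x = λ² - 20 - 26 = 1764 - 46 ≡ 41; y = λ·(20 - 41) - 12 ≡ 9. → (41, 9)

(41, 9)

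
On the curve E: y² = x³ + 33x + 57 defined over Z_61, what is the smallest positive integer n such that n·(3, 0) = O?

2

2P: (3, 0) + (3, 0): same x and y₁ ≡ -y₂, so the sum is O.
2P = O, so the order is 2.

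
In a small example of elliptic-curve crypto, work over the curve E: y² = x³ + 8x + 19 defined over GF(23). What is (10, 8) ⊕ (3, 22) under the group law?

(14, 0)

(10, 8) + (3, 22). λ = (22 - 8)/(3 - 10) ≡ 14/16 mod 23. 16⁻¹ ≡ 13 (mod 23), so λ ≡ 21.
  x = λ² - 10 - 3 = 441 - 13 ≡ 14; y = λ·(10 - 14) - 8 ≡ 0. → (14, 0)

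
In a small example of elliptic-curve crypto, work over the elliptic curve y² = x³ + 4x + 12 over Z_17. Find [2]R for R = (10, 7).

(5, 2)

tangent at (10, 7): λ = (3·10² + 4)/(2·7) ≡ 15/14. 14⁻¹ ≡ 11 (mod 17) since 14·11 = 154 ≡ 1, so λ ≡ 15·11 ≡ 12.
  x = λ² - 10 - 10 = 144 - 20 ≡ 5; y = λ·(10 - 5) - 7 ≡ 2. → (5, 2)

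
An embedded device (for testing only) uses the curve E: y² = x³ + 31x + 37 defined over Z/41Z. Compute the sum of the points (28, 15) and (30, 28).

(28, 15) + (30, 28). λ = (28 - 15)/(30 - 28) ≡ 13/2 mod 41. 2⁻¹ ≡ 21 (mod 41) since 2·21 = 42 ≡ 1, so λ ≡ 27.
  x = λ² - 28 - 30 = 729 - 58 ≡ 15; y = λ·(28 - 15) - 15 ≡ 8. → (15, 8)

(15, 8)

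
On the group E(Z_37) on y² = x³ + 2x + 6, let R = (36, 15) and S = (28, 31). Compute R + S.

(36, 15) + (28, 31). λ = (31 - 15)/(28 - 36) ≡ 16/29 mod 37. 29⁻¹ ≡ 23 (mod 37) since 29·23 = 667 ≡ 1, so λ ≡ 35.
  x = λ² - 36 - 28 = 1225 - 64 ≡ 14; y = λ·(36 - 14) - 15 ≡ 15. → (14, 15)

(14, 15)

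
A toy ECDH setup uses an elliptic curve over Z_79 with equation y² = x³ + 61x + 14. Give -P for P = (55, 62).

-(55, 62) = (55, -62 mod 79) = (55, 17).

(55, 17)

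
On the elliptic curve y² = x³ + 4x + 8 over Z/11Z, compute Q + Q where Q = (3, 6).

tangent at (3, 6): λ = (3·3² + 4)/(2·6) ≡ 9/1. 1⁻¹ ≡ 1 (mod 11) since 1·1 = 1 ≡ 1, so λ ≡ 9·1 ≡ 9.
  x = λ² - 3 - 3 = 81 - 6 ≡ 9; y = λ·(3 - 9) - 6 ≡ 6. → (9, 6)

(9, 6)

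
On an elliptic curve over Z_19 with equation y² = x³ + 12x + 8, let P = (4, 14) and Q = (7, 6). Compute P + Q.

(4, 14) + (7, 6). λ = (6 - 14)/(7 - 4) ≡ 11/3 mod 19. 3⁻¹ ≡ 13 (mod 19) since 3·13 = 39 ≡ 1, so λ ≡ 10.
  x = λ² - 4 - 7 = 100 - 11 ≡ 13; y = λ·(4 - 13) - 14 ≡ 10. → (13, 10)

(13, 10)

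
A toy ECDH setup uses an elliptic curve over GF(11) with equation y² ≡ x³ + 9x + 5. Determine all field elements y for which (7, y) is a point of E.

2, 9

x³ + 9x + 5 = 411 ≡ 4 (mod 11).
Square roots of 4 mod 11: 2 and 9 (since 2² = 4 ≡ 4).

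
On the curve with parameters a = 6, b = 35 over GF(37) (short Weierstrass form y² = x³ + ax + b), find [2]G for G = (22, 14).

tangent at (22, 14): λ = (3·22² + 6)/(2·14) ≡ 15/28. 28⁻¹ ≡ 4 (mod 37), so λ ≡ 15·4 ≡ 23.
  x = λ² - 22 - 22 = 529 - 44 ≡ 4; y = λ·(22 - 4) - 14 ≡ 30. → (4, 30)

(4, 30)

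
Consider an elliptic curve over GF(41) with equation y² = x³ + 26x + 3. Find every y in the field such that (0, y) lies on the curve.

x³ + 26x + 3 = 3 ≡ 3 (mod 41).
3 is a non-residue mod 41; no y exists.

none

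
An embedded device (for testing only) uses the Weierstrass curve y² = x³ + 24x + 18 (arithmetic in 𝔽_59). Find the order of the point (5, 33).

2P: tangent at (5, 33): λ = (3·5² + 24)/(2·33) ≡ 40/7. 7⁻¹ ≡ 17 (mod 59) since 7·17 = 119 ≡ 1, so λ ≡ 40·17 ≡ 31.
  x = λ² - 5 - 5 = 961 - 10 ≡ 7; y = λ·(5 - 7) - 33 ≡ 23. → (7, 23)
3P: (7, 23) + (5, 33). λ = (33 - 23)/(5 - 7) ≡ 10/57 mod 59. 57⁻¹ ≡ 29 (mod 59), so λ ≡ 54.
  x = λ² - 7 - 5 = 2916 - 12 ≡ 13; y = λ·(7 - 13) - 23 ≡ 7. → (13, 7)
4P: (13, 7) + (5, 33). λ = (33 - 7)/(5 - 13) ≡ 26/51 mod 59. 51⁻¹ ≡ 22 (mod 59) since 51·22 = 1122 ≡ 1, so λ ≡ 41.
  x = λ² - 13 - 5 = 1681 - 18 ≡ 11; y = λ·(13 - 11) - 7 ≡ 16. → (11, 16)
5P: (11, 16) + (5, 33). λ = (33 - 16)/(5 - 11) ≡ 17/53 mod 59. 53⁻¹ ≡ 49 (mod 59), so λ ≡ 7.
  x = λ² - 11 - 5 = 49 - 16 ≡ 33; y = λ·(11 - 33) - 16 ≡ 7. → (33, 7)
6P: (33, 7) + (5, 33). λ = (33 - 7)/(5 - 33) ≡ 26/31 mod 59. 31⁻¹ ≡ 40 (mod 59), so λ ≡ 37.
  x = λ² - 33 - 5 = 1369 - 38 ≡ 33; y = λ·(33 - 33) - 7 ≡ 52. → (33, 52)
7P: (33, 52) + (5, 33). λ = (33 - 52)/(5 - 33) ≡ 40/31 mod 59. 31⁻¹ ≡ 40 (mod 59) since 31·40 = 1240 ≡ 1, so λ ≡ 7.
  x = λ² - 33 - 5 = 49 - 38 ≡ 11; y = λ·(33 - 11) - 52 ≡ 43. → (11, 43)
8P: (11, 43) + (5, 33). λ = (33 - 43)/(5 - 11) ≡ 49/53 mod 59. 53⁻¹ ≡ 49 (mod 59), so λ ≡ 41.
  x = λ² - 11 - 5 = 1681 - 16 ≡ 13; y = λ·(11 - 13) - 43 ≡ 52. → (13, 52)
9P: (13, 52) + (5, 33). λ = (33 - 52)/(5 - 13) ≡ 40/51 mod 59. 51⁻¹ ≡ 22 (mod 59), so λ ≡ 54.
  x = λ² - 13 - 5 = 2916 - 18 ≡ 7; y = λ·(13 - 7) - 52 ≡ 36. → (7, 36)
10P: (7, 36) + (5, 33). λ = (33 - 36)/(5 - 7) ≡ 56/57 mod 59. 57⁻¹ ≡ 29 (mod 59) since 57·29 = 1653 ≡ 1, so λ ≡ 31.
  x = λ² - 7 - 5 = 961 - 12 ≡ 5; y = λ·(7 - 5) - 36 ≡ 26. → (5, 26)
11P: (5, 26) + (5, 33): same x and y₁ ≡ -y₂, so the sum is 𝒪.
11P = 𝒪, so the order is 11.

11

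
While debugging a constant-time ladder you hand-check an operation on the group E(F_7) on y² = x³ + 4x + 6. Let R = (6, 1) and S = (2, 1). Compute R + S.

(6, 1) + (2, 1). λ = (1 - 1)/(2 - 6) ≡ 0/3 mod 7. 3⁻¹ ≡ 5 (mod 7), so λ ≡ 0.
  x = λ² - 6 - 2 = 0 - 8 ≡ 6; y = λ·(6 - 6) - 1 ≡ 6. → (6, 6)

(6, 6)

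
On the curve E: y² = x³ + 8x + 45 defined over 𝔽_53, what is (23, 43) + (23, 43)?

tangent at (23, 43): λ = (3·23² + 8)/(2·43) ≡ 5/33. 33⁻¹ ≡ 45 (mod 53) since 33·45 = 1485 ≡ 1, so λ ≡ 5·45 ≡ 13.
  x = λ² - 23 - 23 = 169 - 46 ≡ 17; y = λ·(23 - 17) - 43 ≡ 35. → (17, 35)

(17, 35)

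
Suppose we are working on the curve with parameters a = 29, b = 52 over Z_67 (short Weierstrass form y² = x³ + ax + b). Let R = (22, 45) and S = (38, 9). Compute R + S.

(22, 45) + (38, 9). λ = (9 - 45)/(38 - 22) ≡ 31/16 mod 67. 16⁻¹ ≡ 21 (mod 67), so λ ≡ 48.
  x = λ² - 22 - 38 = 2304 - 60 ≡ 33; y = λ·(22 - 33) - 45 ≡ 30. → (33, 30)

(33, 30)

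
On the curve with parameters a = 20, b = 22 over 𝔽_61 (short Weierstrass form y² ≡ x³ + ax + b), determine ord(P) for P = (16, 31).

11

2P: tangent at (16, 31): λ = (3·16² + 20)/(2·31) ≡ 56/1. 1⁻¹ ≡ 1 (mod 61), so λ ≡ 56·1 ≡ 56.
  x = λ² - 16 - 16 = 3136 - 32 ≡ 54; y = λ·(16 - 54) - 31 ≡ 37. → (54, 37)
3P: (54, 37) + (16, 31). λ = (31 - 37)/(16 - 54) ≡ 55/23 mod 61. 23⁻¹ ≡ 8 (mod 61), so λ ≡ 13.
  x = λ² - 54 - 16 = 169 - 70 ≡ 38; y = λ·(54 - 38) - 37 ≡ 49. → (38, 49)
4P: (38, 49) + (16, 31). λ = (31 - 49)/(16 - 38) ≡ 43/39 mod 61. 39⁻¹ ≡ 36 (mod 61), so λ ≡ 23.
  x = λ² - 38 - 16 = 529 - 54 ≡ 48; y = λ·(38 - 48) - 49 ≡ 26. → (48, 26)
5P: (48, 26) + (16, 31). λ = (31 - 26)/(16 - 48) ≡ 5/29 mod 61. 29⁻¹ ≡ 40 (mod 61) since 29·40 = 1160 ≡ 1, so λ ≡ 17.
  x = λ² - 48 - 16 = 289 - 64 ≡ 42; y = λ·(48 - 42) - 26 ≡ 15. → (42, 15)
6P: (42, 15) + (16, 31). λ = (31 - 15)/(16 - 42) ≡ 16/35 mod 61. 35⁻¹ ≡ 7 (mod 61), so λ ≡ 51.
  x = λ² - 42 - 16 = 2601 - 58 ≡ 42; y = λ·(42 - 42) - 15 ≡ 46. → (42, 46)
7P: (42, 46) + (16, 31). λ = (31 - 46)/(16 - 42) ≡ 46/35 mod 61. 35⁻¹ ≡ 7 (mod 61) since 35·7 = 245 ≡ 1, so λ ≡ 17.
  x = λ² - 42 - 16 = 289 - 58 ≡ 48; y = λ·(42 - 48) - 46 ≡ 35. → (48, 35)
8P: (48, 35) + (16, 31). λ = (31 - 35)/(16 - 48) ≡ 57/29 mod 61. 29⁻¹ ≡ 40 (mod 61), so λ ≡ 23.
  x = λ² - 48 - 16 = 529 - 64 ≡ 38; y = λ·(48 - 38) - 35 ≡ 12. → (38, 12)
9P: (38, 12) + (16, 31). λ = (31 - 12)/(16 - 38) ≡ 19/39 mod 61. 39⁻¹ ≡ 36 (mod 61) since 39·36 = 1404 ≡ 1, so λ ≡ 13.
  x = λ² - 38 - 16 = 169 - 54 ≡ 54; y = λ·(38 - 54) - 12 ≡ 24. → (54, 24)
10P: (54, 24) + (16, 31). λ = (31 - 24)/(16 - 54) ≡ 7/23 mod 61. 23⁻¹ ≡ 8 (mod 61) since 23·8 = 184 ≡ 1, so λ ≡ 56.
  x = λ² - 54 - 16 = 3136 - 70 ≡ 16; y = λ·(54 - 16) - 24 ≡ 30. → (16, 30)
11P: (16, 30) + (16, 31): same x and y₁ ≡ -y₂, so the sum is O.
11P = O, so the order is 11.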